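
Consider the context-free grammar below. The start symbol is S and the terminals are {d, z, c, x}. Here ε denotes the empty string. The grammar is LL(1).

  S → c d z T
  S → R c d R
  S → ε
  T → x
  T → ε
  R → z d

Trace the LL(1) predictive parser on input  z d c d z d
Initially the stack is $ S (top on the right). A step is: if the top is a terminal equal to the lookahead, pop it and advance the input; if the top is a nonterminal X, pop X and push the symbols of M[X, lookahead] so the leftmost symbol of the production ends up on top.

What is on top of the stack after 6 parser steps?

R

     Stack        Input          Action
  1  $ S          z d c d z d $  expand S → R c d R
  2  $ R d c R    z d c d z d $  expand R → z d
  3  $ R d c d z  z d c d z d $  match z
  4  $ R d c d    d c d z d $    match d
  5  $ R d c      c d z d $      match c
  6  $ R d        d z d $        match d
Stack after step 6: $ R (top = R).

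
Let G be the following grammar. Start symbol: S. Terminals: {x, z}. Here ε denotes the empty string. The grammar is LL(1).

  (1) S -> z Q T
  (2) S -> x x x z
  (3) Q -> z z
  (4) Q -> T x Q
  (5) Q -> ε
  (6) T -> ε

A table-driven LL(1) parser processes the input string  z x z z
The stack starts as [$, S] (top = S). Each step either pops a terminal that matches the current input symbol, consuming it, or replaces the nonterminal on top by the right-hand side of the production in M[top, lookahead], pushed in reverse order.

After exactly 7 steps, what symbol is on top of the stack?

     Stack      Input      Action
  1  $ S        z x z z $  expand S -> z Q T
  2  $ T Q z    z x z z $  match z
  3  $ T Q      x z z $    expand Q -> T x Q
  4  $ T Q x T  x z z $    expand T -> ε
  5  $ T Q x    x z z $    match x
  6  $ T Q      z z $      expand Q -> z z
  7  $ T z z    z z $      match z
Stack after step 7: $ T z (top = z).

z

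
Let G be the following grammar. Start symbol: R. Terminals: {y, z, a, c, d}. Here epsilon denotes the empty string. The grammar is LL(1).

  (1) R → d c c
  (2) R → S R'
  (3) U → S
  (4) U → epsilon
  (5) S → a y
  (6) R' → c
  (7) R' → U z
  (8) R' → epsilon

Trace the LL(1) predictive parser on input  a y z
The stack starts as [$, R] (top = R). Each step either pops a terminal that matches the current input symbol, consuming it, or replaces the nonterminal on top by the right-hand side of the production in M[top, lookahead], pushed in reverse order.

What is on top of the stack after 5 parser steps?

step 1: stack=$ R  input=a y z $  — expand R → S R'
step 2: stack=$ R' S  input=a y z $  — expand S → a y
step 3: stack=$ R' y a  input=a y z $  — match a
step 4: stack=$ R' y  input=y z $  — match y
step 5: stack=$ R'  input=z $  — expand R' → U z
Stack after step 5: $ z U (top = U).

U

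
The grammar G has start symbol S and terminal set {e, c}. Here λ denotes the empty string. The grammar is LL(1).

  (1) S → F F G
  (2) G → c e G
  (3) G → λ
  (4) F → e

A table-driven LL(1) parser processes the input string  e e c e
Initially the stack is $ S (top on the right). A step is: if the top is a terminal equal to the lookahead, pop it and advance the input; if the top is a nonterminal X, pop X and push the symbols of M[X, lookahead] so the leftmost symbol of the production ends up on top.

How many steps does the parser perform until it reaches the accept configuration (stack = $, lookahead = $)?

step 1: stack=$ S  input=e e c e $  — expand S → F F G
step 2: stack=$ G F F  input=e e c e $  — expand F → e
step 3: stack=$ G F e  input=e e c e $  — match e
step 4: stack=$ G F  input=e c e $  — expand F → e
step 5: stack=$ G e  input=e c e $  — match e
step 6: stack=$ G  input=c e $  — expand G → c e G
step 7: stack=$ G e c  input=c e $  — match c
step 8: stack=$ G e  input=e $  — match e
step 9: stack=$ G  input=$  — expand G → λ
Accept reached after 9 steps.

9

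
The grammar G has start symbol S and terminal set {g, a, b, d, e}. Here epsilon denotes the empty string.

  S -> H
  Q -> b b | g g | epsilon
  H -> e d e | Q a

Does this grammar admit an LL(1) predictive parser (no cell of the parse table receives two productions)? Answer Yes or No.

Yes

FIRST(S) = {a, b, e, g}
FIRST(Q) = {epsilon, b, g}
FIRST(H) = {a, b, e, g}
FOLLOW(S) = {$}
FOLLOW(Q) = {a}
FOLLOW(H) = {$}
Each cell of M receives at most one production.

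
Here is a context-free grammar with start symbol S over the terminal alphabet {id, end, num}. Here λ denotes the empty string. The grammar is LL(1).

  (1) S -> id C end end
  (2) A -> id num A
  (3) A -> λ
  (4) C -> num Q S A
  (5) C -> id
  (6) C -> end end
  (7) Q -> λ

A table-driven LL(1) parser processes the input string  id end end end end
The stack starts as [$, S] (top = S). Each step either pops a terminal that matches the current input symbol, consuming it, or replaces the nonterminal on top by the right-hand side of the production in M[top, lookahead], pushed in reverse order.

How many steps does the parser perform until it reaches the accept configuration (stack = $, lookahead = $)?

7

step 1: stack=$ S  input=id end end end end $  — expand S -> id C end end
step 2: stack=$ end end C id  input=id end end end end $  — match id
step 3: stack=$ end end C  input=end end end end $  — expand C -> end end
step 4: stack=$ end end end end  input=end end end end $  — match end
step 5: stack=$ end end end  input=end end end $  — match end
step 6: stack=$ end end  input=end end $  — match end
step 7: stack=$ end  input=end $  — match end
Accept reached after 7 steps.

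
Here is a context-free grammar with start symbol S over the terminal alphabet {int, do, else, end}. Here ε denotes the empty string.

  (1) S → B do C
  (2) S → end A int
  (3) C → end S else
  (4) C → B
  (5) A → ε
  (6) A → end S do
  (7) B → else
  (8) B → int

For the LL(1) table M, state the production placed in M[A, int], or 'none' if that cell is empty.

A → ε

FIRST(A): from A→ε we get {ε}; from A→end S do we get {end}. So FIRST(A) = {ε, end}.
FIRST(B): from B→else we get {else}; from B→int we get {int}. So FIRST(B) = {else, int}.
FIRST(S): from S→B do C we get {else, int}; from S→end A int we get {end}. So FIRST(S) = {else, end, int}.
FIRST(C): from C→end S else we get {end}; from C→B we get {else, int}. So FIRST(C) = {else, end, int}.
FOLLOW(S) includes $ since S is the start symbol.
FOLLOW(A): in S→end A int, A is followed by int with FIRST {int}. Thus FOLLOW(A) = {int}.
For A → ε: FIRST(ε) = {ε}, so it goes in M[A, t] for t ∈ {}; since ε ∈ FIRST, also for every t ∈ FOLLOW(A) = {int}.
For A → end S do: FIRST(end S do) = {end}, so it goes in M[A, t] for t ∈ {end}.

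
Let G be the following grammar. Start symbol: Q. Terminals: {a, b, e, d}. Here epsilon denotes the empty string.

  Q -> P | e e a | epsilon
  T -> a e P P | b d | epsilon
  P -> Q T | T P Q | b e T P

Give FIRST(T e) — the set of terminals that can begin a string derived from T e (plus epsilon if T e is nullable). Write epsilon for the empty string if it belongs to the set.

FIRST(T) = {epsilon, a, b}
FIRST(Q) = {epsilon, a, b, e}  (via P)
FIRST(P) = {epsilon, a, b, e}  (via Q T, T P Q)
FIRST(T e): take FIRST of each symbol in turn, carrying on past any symbol whose FIRST contains epsilon; result {a, b, e}.

{a, b, e}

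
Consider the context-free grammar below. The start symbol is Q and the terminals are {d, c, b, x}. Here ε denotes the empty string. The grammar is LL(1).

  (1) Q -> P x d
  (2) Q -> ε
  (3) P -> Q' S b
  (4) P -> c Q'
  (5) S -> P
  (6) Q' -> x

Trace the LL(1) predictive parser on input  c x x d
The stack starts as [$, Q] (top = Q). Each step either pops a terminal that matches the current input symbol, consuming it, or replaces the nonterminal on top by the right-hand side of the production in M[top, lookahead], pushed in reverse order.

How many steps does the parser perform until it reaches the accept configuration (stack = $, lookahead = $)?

     Stack       Input      Action
  1  $ Q         c x x d $  expand Q -> P x d
  2  $ d x P     c x x d $  expand P -> c Q'
  3  $ d x Q' c  c x x d $  match c
  4  $ d x Q'    x x d $    expand Q' -> x
  5  $ d x x     x x d $    match x
  6  $ d x       x d $      match x
  7  $ d         d $        match d
Accept reached after 7 steps.

7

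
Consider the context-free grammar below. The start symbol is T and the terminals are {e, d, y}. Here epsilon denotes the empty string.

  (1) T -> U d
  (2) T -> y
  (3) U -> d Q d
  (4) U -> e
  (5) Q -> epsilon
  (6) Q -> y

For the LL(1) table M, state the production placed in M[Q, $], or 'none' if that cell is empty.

none

FIRST(U): from U->d Q d we get {d}; from U->e we get {e}. So FIRST(U) = {d, e}.
FIRST(Q): from Q->epsilon we get {epsilon}; from Q->y we get {y}. So FIRST(Q) = {epsilon, y}.
FIRST(T): from T->U d we get {d, e}; from T->y we get {y}. So FIRST(T) = {d, e, y}.
FOLLOW(T) includes $ since T is the start symbol.
FOLLOW(Q): in U->d Q d, Q is followed by d with FIRST {d}. Thus FOLLOW(Q) = {d}.
For Q -> epsilon: FIRST(epsilon) = {epsilon}, so it goes in M[Q, t] for t ∈ {}; since epsilon ∈ FIRST, also for every t ∈ FOLLOW(Q) = {d}.
For Q -> y: FIRST(y) = {y}, so it goes in M[Q, t] for t ∈ {y}.
None of these place a production in M[Q, $].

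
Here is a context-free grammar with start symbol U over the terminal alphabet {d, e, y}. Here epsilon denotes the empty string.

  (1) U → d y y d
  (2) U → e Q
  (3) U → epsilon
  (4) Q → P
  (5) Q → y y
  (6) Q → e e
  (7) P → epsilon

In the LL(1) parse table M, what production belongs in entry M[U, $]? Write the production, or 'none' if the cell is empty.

U → epsilon

FIRST(U) = {epsilon, d, e}
FIRST(P) = {epsilon}
FIRST(Q) = {epsilon, e, y}  (via P)
FOLLOW(U) includes $ since U is the start symbol.
FOLLOW(U): U appears on no right-hand side. Thus FOLLOW(U) = {$}.
For U → d y y d: FIRST(d y y d) = {d}, so it goes in M[U, t] for t ∈ {d}.
For U → e Q: FIRST(e Q) = {e}, so it goes in M[U, t] for t ∈ {e}.
For U → epsilon: FIRST(epsilon) = {epsilon}, so it goes in M[U, t] for t ∈ {}; since epsilon ∈ FIRST, also for every t ∈ FOLLOW(U) = {$}.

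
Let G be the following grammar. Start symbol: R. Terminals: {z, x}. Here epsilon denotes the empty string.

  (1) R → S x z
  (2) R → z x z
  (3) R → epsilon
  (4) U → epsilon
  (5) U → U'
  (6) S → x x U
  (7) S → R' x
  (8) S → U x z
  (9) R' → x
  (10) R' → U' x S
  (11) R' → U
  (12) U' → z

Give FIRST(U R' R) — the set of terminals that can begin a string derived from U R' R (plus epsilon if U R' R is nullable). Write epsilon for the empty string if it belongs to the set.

FIRST(U') = {z}
FIRST(U) = {epsilon, z}  (via U')
FIRST(R') = {epsilon, x, z}  (via U' x S, U)
FIRST(S) = {x, z}  (via R' x, U x z)
FIRST(R) = {epsilon, x, z}  (via S x z)
FIRST(U R' R): take FIRST of each symbol in turn, carrying on past any symbol whose FIRST contains epsilon; result {epsilon, x, z}.

{epsilon, x, z}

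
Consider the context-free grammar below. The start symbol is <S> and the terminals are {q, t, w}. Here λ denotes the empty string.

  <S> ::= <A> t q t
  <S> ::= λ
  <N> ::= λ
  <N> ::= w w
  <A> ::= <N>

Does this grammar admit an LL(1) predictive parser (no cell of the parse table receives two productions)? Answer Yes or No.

FIRST(<S>) = {λ, t, w}
FIRST(<N>) = {λ, w}
FIRST(<A>) = {λ, w}
FOLLOW(<S>) = {$}
FOLLOW(<N>) = {t}
FOLLOW(<A>) = {t}
Each cell of M receives at most one production.

Yes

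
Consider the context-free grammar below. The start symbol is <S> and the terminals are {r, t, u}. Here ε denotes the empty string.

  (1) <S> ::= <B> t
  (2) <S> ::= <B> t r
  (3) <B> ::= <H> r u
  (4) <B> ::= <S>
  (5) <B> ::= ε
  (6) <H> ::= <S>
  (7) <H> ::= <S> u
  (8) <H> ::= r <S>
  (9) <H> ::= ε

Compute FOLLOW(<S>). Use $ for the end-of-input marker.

FIRST(<S>): from <S>::=<B> t we get {r, t}; from <S>::=<B> t r we get {r, t}. So FIRST(<S>) = {r, t}.
FIRST(<H>): from <H>::=<S> we get {r, t}; from <H>::=<S> u we get {r, t}; from <H>::=r <S> we get {r}; from <H>::=ε we get {ε}. So FIRST(<H>) = {ε, r, t}.
FIRST(<B>): from <B>::=<H> r u we get {r, t}; from <B>::=<S> we get {r, t}; from <B>::=ε we get {ε}. So FIRST(<B>) = {ε, r, t}.
FOLLOW(<S>) includes $ since <S> is the start symbol.
FOLLOW(<B>): in <S>::=<B> t, <B> is followed by t with FIRST {t}; in <S>::=<B> t r, <B> is followed by t r with FIRST {t}. Thus FOLLOW(<B>) = {t}.
FOLLOW(<H>): in <B>::=<H> r u, <H> is followed by r u with FIRST {r}. Thus FOLLOW(<H>) = {r}.
FOLLOW(<S>): in <B>::=<S>, the suffix after <S> is empty, so FOLLOW(<S>) ⊇ FOLLOW(<B>) = {t}; in <H>::=<S>, the suffix after <S> is empty, so FOLLOW(<S>) ⊇ FOLLOW(<H>) = {r}; in <H>::=<S> u, <S> is followed by u with FIRST {u}; in <H>::=r <S>, the suffix after <S> is empty, so FOLLOW(<S>) ⊇ FOLLOW(<H>) = {r}. Thus FOLLOW(<S>) = {$, r, t, u}.

{$, r, t, u}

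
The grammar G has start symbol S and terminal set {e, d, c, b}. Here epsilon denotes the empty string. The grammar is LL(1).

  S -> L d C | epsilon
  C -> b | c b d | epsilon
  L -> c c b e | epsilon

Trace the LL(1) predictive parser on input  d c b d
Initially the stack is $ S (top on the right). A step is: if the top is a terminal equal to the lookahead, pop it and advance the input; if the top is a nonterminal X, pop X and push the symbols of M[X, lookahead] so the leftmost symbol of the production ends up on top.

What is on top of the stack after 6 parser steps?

d

     Stack    Input      Action
  1  $ S      d c b d $  expand S -> L d C
  2  $ C d L  d c b d $  expand L -> epsilon
  3  $ C d    d c b d $  match d
  4  $ C      c b d $    expand C -> c b d
  5  $ d b c  c b d $    match c
  6  $ d b    b d $      match b
Stack after step 6: $ d (top = d).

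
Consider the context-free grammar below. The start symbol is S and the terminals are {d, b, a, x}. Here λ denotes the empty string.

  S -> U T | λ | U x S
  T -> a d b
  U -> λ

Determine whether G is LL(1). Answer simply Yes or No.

FIRST(S) = {λ, a, x}
FIRST(T) = {a}
FIRST(U) = {λ}
FOLLOW(S) = {$}
FOLLOW(T) = {$}
FOLLOW(U) = {a, x}
Each cell of M receives at most one production.

Yes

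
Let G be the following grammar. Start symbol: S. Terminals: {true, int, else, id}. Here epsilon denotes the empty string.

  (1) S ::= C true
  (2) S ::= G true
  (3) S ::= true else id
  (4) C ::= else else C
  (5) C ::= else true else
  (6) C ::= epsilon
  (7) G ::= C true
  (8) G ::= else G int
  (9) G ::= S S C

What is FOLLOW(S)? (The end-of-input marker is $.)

FIRST(C): from C::=else else C we get {else}; from C::=else true else we get {else}; from C::=epsilon we get {epsilon}. So FIRST(C) = {epsilon, else}.
FIRST(S): from S::=C true we get {else, true}; from S::=G true we get {else, true}; from S::=true else id we get {true}. So FIRST(S) = {else, true}.
FIRST(G): from G::=C true we get {else, true}; from G::=else G int we get {else}; from G::=S S C we get {else, true}. So FIRST(G) = {else, true}.
FOLLOW(S) includes $ since S is the start symbol.
FOLLOW(G): in S::=G true, G is followed by true with FIRST {true}; in G::=else G int, G is followed by int with FIRST {int}. Thus FOLLOW(G) = {int, true}.
FOLLOW(S): in G::=S S C (occurrence 1), S is followed by S C with FIRST {else, true}; in G::=S S C (occurrence 2), S is followed by C with FIRST {epsilon, else}; in G::=S S C (occurrence 2), the suffix after S is nullable, so FOLLOW(S) ⊇ FOLLOW(G) = {int, true}. Thus FOLLOW(S) = {$, else, int, true}.
FOLLOW(C): in S::=C true, C is followed by true with FIRST {true}; in C::=else else C, the suffix after C is empty (adds nothing new); in G::=C true, C is followed by true with FIRST {true}; in G::=S S C, the suffix after C is empty, so FOLLOW(C) ⊇ FOLLOW(G) = {int, true}. Thus FOLLOW(C) = {int, true}.

{$, else, int, true}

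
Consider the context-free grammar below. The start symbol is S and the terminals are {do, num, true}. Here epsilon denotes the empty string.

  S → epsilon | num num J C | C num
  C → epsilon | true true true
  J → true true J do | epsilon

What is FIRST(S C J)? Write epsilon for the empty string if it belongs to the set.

{epsilon, num, true}

FIRST(C): from C→epsilon we get {epsilon}; from C→true true true we get {true}. So FIRST(C) = {epsilon, true}.
FIRST(J): from J→true true J do we get {true}; from J→epsilon we get {epsilon}. So FIRST(J) = {epsilon, true}.
FIRST(S): from S→epsilon we get {epsilon}; from S→num num J C we get {num}; from S→C num we get {num, true}. So FIRST(S) = {epsilon, num, true}.
FIRST(S C J): take FIRST of each symbol in turn, carrying on past any symbol whose FIRST contains epsilon; result {epsilon, num, true}.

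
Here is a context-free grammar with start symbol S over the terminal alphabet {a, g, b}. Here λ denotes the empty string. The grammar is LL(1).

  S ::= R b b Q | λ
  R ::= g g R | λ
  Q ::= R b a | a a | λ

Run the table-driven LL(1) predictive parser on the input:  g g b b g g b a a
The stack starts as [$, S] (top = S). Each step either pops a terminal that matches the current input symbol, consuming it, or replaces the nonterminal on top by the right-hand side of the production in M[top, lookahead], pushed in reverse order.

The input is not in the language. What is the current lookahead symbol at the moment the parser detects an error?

      Stack          Input                Action
   1  $ S            g g b b g g b a a $  expand S ::= R b b Q
   2  $ Q b b R      g g b b g g b a a $  expand R ::= g g R
   3  $ Q b b R g g  g g b b g g b a a $  match g
   4  $ Q b b R g    g b b g g b a a $    match g
   5  $ Q b b R      b b g g b a a $      expand R ::= λ
   6  $ Q b b        b b g g b a a $      match b
   7  $ Q b          b g g b a a $        match b
   8  $ Q            g g b a a $          expand Q ::= R b a
   9  $ a b R        g g b a a $          expand R ::= g g R
  10  $ a b R g g    g g b a a $          match g
  11  $ a b R g      g b a a $            match g
  12  $ a b R        b a a $              expand R ::= λ
  13  $ a b          b a a $              match b
  14  $ a            a a $                match a
  15  $              a $                  error: stack empty but input remains

a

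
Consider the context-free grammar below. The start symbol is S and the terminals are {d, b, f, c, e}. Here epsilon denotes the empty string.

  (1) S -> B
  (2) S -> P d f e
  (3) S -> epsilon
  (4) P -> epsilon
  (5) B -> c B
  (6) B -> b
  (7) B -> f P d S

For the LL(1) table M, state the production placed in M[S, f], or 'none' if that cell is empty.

S -> B

FIRST(P): from P->epsilon we get {epsilon}. So FIRST(P) = {epsilon}.
FIRST(B): from B->c B we get {c}; from B->b we get {b}; from B->f P d S we get {f}. So FIRST(B) = {b, c, f}.
FIRST(S): from S->B we get {b, c, f}; from S->P d f e we get {d}; from S->epsilon we get {epsilon}. So FIRST(S) = {epsilon, b, c, d, f}.
FOLLOW(S) includes $ since S is the start symbol.
FOLLOW(S): in B->f P d S, the suffix after S is empty, so FOLLOW(S) ⊇ FOLLOW(B) = {$}. Thus FOLLOW(S) = {$}.
FOLLOW(B): in S->B, the suffix after B is empty, so FOLLOW(B) ⊇ FOLLOW(S) = {$}; in B->c B, the suffix after B is empty (adds nothing new). Thus FOLLOW(B) = {$}.
For S -> B: FIRST(B) = {b, c, f}, so it goes in M[S, t] for t ∈ {b, c, f}.
For S -> P d f e: FIRST(P d f e) = {d}, so it goes in M[S, t] for t ∈ {d}.
For S -> epsilon: FIRST(epsilon) = {epsilon}, so it goes in M[S, t] for t ∈ {}; since epsilon ∈ FIRST, also for every t ∈ FOLLOW(S) = {$}.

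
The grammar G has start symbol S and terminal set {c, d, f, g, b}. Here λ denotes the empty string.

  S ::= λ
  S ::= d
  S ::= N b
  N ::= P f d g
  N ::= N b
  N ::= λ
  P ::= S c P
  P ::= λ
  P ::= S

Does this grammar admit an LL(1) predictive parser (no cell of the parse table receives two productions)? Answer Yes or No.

No

FIRST(S) = {λ, b, c, d, f}
FIRST(N) = {λ, b, c, d, f}
FIRST(P) = {λ, b, c, d, f}
FOLLOW(S) = {$, c, f}
FOLLOW(N) = {b}
FOLLOW(P) = {f}
Cell M[N, b] receives both N ::= P f d g and N ::= N b and N ::= λ — the grammar is not LL(1).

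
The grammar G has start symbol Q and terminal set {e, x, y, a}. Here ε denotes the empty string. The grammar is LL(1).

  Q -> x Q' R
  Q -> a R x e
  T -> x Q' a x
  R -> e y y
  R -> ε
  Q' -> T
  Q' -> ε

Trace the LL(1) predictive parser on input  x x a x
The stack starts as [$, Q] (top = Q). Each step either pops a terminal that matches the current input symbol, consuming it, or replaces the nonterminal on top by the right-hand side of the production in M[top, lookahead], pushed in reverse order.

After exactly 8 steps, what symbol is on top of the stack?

R

step 1: stack=$ Q  input=x x a x $  — expand Q -> x Q' R
step 2: stack=$ R Q' x  input=x x a x $  — match x
step 3: stack=$ R Q'  input=x a x $  — expand Q' -> T
step 4: stack=$ R T  input=x a x $  — expand T -> x Q' a x
step 5: stack=$ R x a Q' x  input=x a x $  — match x
step 6: stack=$ R x a Q'  input=a x $  — expand Q' -> ε
step 7: stack=$ R x a  input=a x $  — match a
step 8: stack=$ R x  input=x $  — match x
Stack after step 8: $ R (top = R).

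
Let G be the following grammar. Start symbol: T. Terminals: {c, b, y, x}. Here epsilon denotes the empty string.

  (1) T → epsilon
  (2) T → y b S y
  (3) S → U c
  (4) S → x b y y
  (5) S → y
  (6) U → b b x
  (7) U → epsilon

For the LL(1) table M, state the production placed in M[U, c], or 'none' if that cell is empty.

FIRST(T): from T→epsilon we get {epsilon}; from T→y b S y we get {y}. So FIRST(T) = {epsilon, y}.
FIRST(U): from U→b b x we get {b}; from U→epsilon we get {epsilon}. So FIRST(U) = {epsilon, b}.
FIRST(S): from S→U c we get {b, c}; from S→x b y y we get {x}; from S→y we get {y}. So FIRST(S) = {b, c, x, y}.
FOLLOW(T) includes $ since T is the start symbol.
FOLLOW(U): in S→U c, U is followed by c with FIRST {c}. Thus FOLLOW(U) = {c}.
For U → b b x: FIRST(b b x) = {b}, so it goes in M[U, t] for t ∈ {b}.
For U → epsilon: FIRST(epsilon) = {epsilon}, so it goes in M[U, t] for t ∈ {}; since epsilon ∈ FIRST, also for every t ∈ FOLLOW(U) = {c}.

U → epsilon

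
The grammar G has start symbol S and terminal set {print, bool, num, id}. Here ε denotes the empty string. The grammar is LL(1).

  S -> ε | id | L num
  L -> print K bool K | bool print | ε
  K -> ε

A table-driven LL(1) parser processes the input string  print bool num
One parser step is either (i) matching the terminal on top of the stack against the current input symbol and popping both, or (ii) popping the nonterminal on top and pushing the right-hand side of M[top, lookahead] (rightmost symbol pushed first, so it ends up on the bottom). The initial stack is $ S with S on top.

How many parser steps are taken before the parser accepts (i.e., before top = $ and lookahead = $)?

     Stack                 Input             Action
  1  $ S                   print bool num $  expand S -> L num
  2  $ num L               print bool num $  expand L -> print K bool K
  3  $ num K bool K print  print bool num $  match print
  4  $ num K bool K        bool num $        expand K -> ε
  5  $ num K bool          bool num $        match bool
  6  $ num K               num $             expand K -> ε
  7  $ num                 num $             match num
Accept reached after 7 steps.

7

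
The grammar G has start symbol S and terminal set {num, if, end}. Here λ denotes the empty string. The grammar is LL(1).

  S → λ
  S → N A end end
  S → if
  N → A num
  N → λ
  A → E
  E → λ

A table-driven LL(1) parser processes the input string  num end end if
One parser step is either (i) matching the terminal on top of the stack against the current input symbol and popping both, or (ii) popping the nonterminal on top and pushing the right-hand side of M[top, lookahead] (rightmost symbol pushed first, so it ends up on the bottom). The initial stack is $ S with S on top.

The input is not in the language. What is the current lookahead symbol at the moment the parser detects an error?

step 1: stack=$ S  input=num end end if $  — expand S → N A end end
step 2: stack=$ end end A N  input=num end end if $  — expand N → A num
step 3: stack=$ end end A num A  input=num end end if $  — expand A → E
step 4: stack=$ end end A num E  input=num end end if $  — expand E → λ
step 5: stack=$ end end A num  input=num end end if $  — match num
step 6: stack=$ end end A  input=end end if $  — expand A → E
step 7: stack=$ end end E  input=end end if $  — expand E → λ
step 8: stack=$ end end  input=end end if $  — match end
step 9: stack=$ end  input=end if $  — match end
step 10: stack=$  input=if $  — error: stack empty but input remains

if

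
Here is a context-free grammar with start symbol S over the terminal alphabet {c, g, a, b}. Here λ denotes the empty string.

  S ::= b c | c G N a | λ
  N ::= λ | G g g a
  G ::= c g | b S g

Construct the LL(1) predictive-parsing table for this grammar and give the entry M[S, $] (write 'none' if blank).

S ::= λ

FIRST(S): from S::=b c we get {b}; from S::=c G N a we get {c}; from S::=λ we get {λ}. So FIRST(S) = {λ, b, c}.
FIRST(G): from G::=c g we get {c}; from G::=b S g we get {b}. So FIRST(G) = {b, c}.
FIRST(N): from N::=λ we get {λ}; from N::=G g g a we get {b, c}. So FIRST(N) = {λ, b, c}.
FOLLOW(S) includes $ since S is the start symbol.
FOLLOW(S): in G::=b S g, S is followed by g with FIRST {g}. Thus FOLLOW(S) = {$, g}.
For S ::= b c: FIRST(b c) = {b}, so it goes in M[S, t] for t ∈ {b}.
For S ::= c G N a: FIRST(c G N a) = {c}, so it goes in M[S, t] for t ∈ {c}.
For S ::= λ: FIRST(λ) = {λ}, so it goes in M[S, t] for t ∈ {}; since λ ∈ FIRST, also for every t ∈ FOLLOW(S) = {$, g}.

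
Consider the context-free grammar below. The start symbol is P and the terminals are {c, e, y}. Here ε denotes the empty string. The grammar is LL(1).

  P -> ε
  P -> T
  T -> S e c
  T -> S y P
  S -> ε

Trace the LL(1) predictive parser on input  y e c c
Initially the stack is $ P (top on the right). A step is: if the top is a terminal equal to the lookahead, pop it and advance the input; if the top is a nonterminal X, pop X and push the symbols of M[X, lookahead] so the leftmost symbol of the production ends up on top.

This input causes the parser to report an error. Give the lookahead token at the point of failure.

      Stack    Input      Action
   1  $ P      y e c c $  expand P -> T
   2  $ T      y e c c $  expand T -> S y P
   3  $ P y S  y e c c $  expand S -> ε
   4  $ P y    y e c c $  match y
   5  $ P      e c c $    expand P -> T
   6  $ T      e c c $    expand T -> S e c
   7  $ c e S  e c c $    expand S -> ε
   8  $ c e    e c c $    match e
   9  $ c      c c $      match c
  10  $        c $        error: stack empty but input remains

c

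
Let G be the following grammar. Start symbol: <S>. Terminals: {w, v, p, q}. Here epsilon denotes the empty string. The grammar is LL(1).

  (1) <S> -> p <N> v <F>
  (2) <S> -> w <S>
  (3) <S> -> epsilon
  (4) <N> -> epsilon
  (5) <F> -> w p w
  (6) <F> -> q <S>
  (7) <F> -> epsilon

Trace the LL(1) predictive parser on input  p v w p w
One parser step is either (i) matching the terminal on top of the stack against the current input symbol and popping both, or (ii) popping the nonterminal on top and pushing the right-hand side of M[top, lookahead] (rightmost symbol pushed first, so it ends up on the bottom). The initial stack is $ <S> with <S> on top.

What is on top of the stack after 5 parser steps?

w

     Stack          Input        Action
  1  $ <S>          p v w p w $  expand <S> -> p <N> v <F>
  2  $ <F> v <N> p  p v w p w $  match p
  3  $ <F> v <N>    v w p w $    expand <N> -> epsilon
  4  $ <F> v        v w p w $    match v
  5  $ <F>          w p w $      expand <F> -> w p w
Stack after step 5: $ w p w (top = w).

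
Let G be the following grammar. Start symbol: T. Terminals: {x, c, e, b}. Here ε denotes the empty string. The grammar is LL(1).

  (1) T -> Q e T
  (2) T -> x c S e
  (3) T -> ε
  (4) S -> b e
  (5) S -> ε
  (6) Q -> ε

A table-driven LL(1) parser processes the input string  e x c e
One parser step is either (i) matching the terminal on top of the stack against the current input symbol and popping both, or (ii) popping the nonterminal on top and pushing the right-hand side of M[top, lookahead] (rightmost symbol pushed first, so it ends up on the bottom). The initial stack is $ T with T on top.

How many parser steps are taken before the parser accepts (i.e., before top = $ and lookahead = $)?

     Stack      Input      Action
  1  $ T        e x c e $  expand T -> Q e T
  2  $ T e Q    e x c e $  expand Q -> ε
  3  $ T e      e x c e $  match e
  4  $ T        x c e $    expand T -> x c S e
  5  $ e S c x  x c e $    match x
  6  $ e S c    c e $      match c
  7  $ e S      e $        expand S -> ε
  8  $ e        e $        match e
Accept reached after 8 steps.

8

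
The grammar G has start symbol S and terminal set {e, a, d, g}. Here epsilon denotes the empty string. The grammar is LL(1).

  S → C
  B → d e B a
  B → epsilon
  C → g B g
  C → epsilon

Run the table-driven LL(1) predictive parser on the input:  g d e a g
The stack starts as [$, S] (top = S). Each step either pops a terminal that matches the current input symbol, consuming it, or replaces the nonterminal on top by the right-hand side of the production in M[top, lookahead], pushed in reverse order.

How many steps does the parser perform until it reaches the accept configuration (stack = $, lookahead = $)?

9

     Stack        Input        Action
  1  $ S          g d e a g $  expand S → C
  2  $ C          g d e a g $  expand C → g B g
  3  $ g B g      g d e a g $  match g
  4  $ g B        d e a g $    expand B → d e B a
  5  $ g a B e d  d e a g $    match d
  6  $ g a B e    e a g $      match e
  7  $ g a B      a g $        expand B → epsilon
  8  $ g a        a g $        match a
  9  $ g          g $          match g
Accept reached after 9 steps.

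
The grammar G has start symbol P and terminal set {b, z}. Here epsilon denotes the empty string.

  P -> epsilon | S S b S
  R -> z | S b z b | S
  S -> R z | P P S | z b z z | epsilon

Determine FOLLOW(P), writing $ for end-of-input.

{$, b, z}

FIRST(P): from P->epsilon we get {epsilon}; from P->S S b S we get {b, z}. So FIRST(P) = {epsilon, b, z}.
FIRST(R): from R->z we get {z}; from R->S b z b we get {b, z}; from R->S we get {epsilon, b, z}. So FIRST(R) = {epsilon, b, z}.
FIRST(S): from S->R z we get {b, z}; from S->P P S we get {epsilon, b, z}; from S->z b z z we get {z}; from S->epsilon we get {epsilon}. So FIRST(S) = {epsilon, b, z}.
FOLLOW(P) includes $ since P is the start symbol.
FOLLOW(R): in S->R z, R is followed by z with FIRST {z}. Thus FOLLOW(R) = {z}.
FOLLOW(P): in S->P P S (occurrence 1), P is followed by P S with FIRST {epsilon, b, z}; in S->P P S (occurrence 1), the suffix after P is nullable, so FOLLOW(P) ⊇ FOLLOW(S) = {$, b, z}; in S->P P S (occurrence 2), P is followed by S with FIRST {epsilon, b, z}; in S->P P S (occurrence 2), the suffix after P is nullable, so FOLLOW(P) ⊇ FOLLOW(S) = {$, b, z}. Thus FOLLOW(P) = {$, b, z}.
FOLLOW(S): in P->S S b S (occurrence 1), S is followed by S b S with FIRST {b, z}; in P->S S b S (occurrence 2), S is followed by b S with FIRST {b}; in P->S S b S (occurrence 3), the suffix after S is empty, so FOLLOW(S) ⊇ FOLLOW(P) = {$, b, z}; in R->S b z b, S is followed by b z b with FIRST {b}; in R->S, the suffix after S is empty, so FOLLOW(S) ⊇ FOLLOW(R) = {z}; in S->P P S, the suffix after S is empty (adds nothing new). Thus FOLLOW(S) = {$, b, z}.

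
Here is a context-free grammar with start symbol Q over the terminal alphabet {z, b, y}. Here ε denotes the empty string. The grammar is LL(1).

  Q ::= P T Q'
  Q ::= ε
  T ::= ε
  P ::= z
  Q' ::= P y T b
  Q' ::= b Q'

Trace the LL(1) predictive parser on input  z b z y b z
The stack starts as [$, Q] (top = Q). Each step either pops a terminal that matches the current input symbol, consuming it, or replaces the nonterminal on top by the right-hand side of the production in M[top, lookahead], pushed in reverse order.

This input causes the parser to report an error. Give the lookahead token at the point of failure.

      Stack      Input          Action
   1  $ Q        z b z y b z $  expand Q ::= P T Q'
   2  $ Q' T P   z b z y b z $  expand P ::= z
   3  $ Q' T z   z b z y b z $  match z
   4  $ Q' T     b z y b z $    expand T ::= ε
   5  $ Q'       b z y b z $    expand Q' ::= b Q'
   6  $ Q' b     b z y b z $    match b
   7  $ Q'       z y b z $      expand Q' ::= P y T b
   8  $ b T y P  z y b z $      expand P ::= z
   9  $ b T y z  z y b z $      match z
  10  $ b T y    y b z $        match y
  11  $ b T      b z $          expand T ::= ε
  12  $ b        b z $          match b
  13  $          z $            error: stack empty but input remains

z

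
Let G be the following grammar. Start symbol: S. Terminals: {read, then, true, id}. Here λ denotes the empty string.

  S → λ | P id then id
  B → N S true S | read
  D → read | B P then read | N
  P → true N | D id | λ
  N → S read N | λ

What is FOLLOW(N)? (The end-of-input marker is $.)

{id, read, then, true}

FIRST(S): from S→λ we get {λ}; from S→P id then id we get {id, read, true}. So FIRST(S) = {λ, id, read, true}.
FIRST(N): from N→S read N we get {id, read, true}; from N→λ we get {λ}. So FIRST(N) = {λ, id, read, true}.
FIRST(B): from B→N S true S we get {id, read, true}; from B→read we get {read}. So FIRST(B) = {id, read, true}.
FIRST(D): from D→read we get {read}; from D→B P then read we get {id, read, true}; from D→N we get {λ, id, read, true}. So FIRST(D) = {λ, id, read, true}.
FIRST(P): from P→true N we get {true}; from P→D id we get {id, read, true}; from P→λ we get {λ}. So FIRST(P) = {λ, id, read, true}.
FOLLOW(S) includes $ since S is the start symbol.
FOLLOW(B): in D→B P then read, B is followed by P then read with FIRST {id, read, then, true}. Thus FOLLOW(B) = {id, read, then, true}.
FOLLOW(S): in B→N S true S (occurrence 1), S is followed by true S with FIRST {true}; in B→N S true S (occurrence 2), the suffix after S is empty, so FOLLOW(S) ⊇ FOLLOW(B) = {id, read, then, true}; in N→S read N, S is followed by read N with FIRST {read}. Thus FOLLOW(S) = {$, id, read, then, true}.
FOLLOW(D): in P→D id, D is followed by id with FIRST {id}. Thus FOLLOW(D) = {id}.
FOLLOW(P): in S→P id then id, P is followed by id then id with FIRST {id}; in D→B P then read, P is followed by then read with FIRST {then}. Thus FOLLOW(P) = {id, then}.
FOLLOW(N): in B→N S true S, N is followed by S true S with FIRST {id, read, true}; in D→N, the suffix after N is empty, so FOLLOW(N) ⊇ FOLLOW(D) = {id}; in P→true N, the suffix after N is empty, so FOLLOW(N) ⊇ FOLLOW(P) = {id, then}; in N→S read N, the suffix after N is empty (adds nothing new). Thus FOLLOW(N) = {id, read, then, true}.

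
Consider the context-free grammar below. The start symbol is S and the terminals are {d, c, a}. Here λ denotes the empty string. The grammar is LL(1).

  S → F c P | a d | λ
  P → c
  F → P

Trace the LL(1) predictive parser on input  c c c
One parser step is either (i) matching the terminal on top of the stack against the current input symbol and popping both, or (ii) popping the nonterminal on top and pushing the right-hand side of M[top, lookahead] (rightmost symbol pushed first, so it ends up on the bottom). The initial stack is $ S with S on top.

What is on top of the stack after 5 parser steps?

     Stack    Input    Action
  1  $ S      c c c $  expand S → F c P
  2  $ P c F  c c c $  expand F → P
  3  $ P c P  c c c $  expand P → c
  4  $ P c c  c c c $  match c
  5  $ P c    c c $    match c
Stack after step 5: $ P (top = P).

P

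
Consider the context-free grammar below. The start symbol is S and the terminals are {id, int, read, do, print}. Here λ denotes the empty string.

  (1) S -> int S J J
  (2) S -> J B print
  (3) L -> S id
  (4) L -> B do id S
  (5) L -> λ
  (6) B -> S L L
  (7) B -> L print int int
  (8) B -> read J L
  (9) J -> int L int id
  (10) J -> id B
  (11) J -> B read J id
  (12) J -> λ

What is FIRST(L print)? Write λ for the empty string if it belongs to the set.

FIRST(S) = {id, int, print, read}  (via J B print)
FIRST(L) = {λ, id, int, print, read}  (via S id, B do id S)
FIRST(B) = {id, int, print, read}  (via S L L, L print int int)
FIRST(J) = {λ, id, int, print, read}  (via B read J id)
FIRST(L print): take FIRST of each symbol in turn, carrying on past any symbol whose FIRST contains λ; result {id, int, print, read}.

{id, int, print, read}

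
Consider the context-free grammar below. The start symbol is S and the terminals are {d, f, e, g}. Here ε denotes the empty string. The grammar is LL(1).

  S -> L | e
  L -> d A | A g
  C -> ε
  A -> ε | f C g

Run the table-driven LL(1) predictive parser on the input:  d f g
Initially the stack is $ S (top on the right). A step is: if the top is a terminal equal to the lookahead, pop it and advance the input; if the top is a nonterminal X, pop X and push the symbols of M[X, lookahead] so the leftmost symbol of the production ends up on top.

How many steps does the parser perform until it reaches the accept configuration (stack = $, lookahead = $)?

     Stack    Input    Action
  1  $ S      d f g $  expand S -> L
  2  $ L      d f g $  expand L -> d A
  3  $ A d    d f g $  match d
  4  $ A      f g $    expand A -> f C g
  5  $ g C f  f g $    match f
  6  $ g C    g $      expand C -> ε
  7  $ g      g $      match g
Accept reached after 7 steps.

7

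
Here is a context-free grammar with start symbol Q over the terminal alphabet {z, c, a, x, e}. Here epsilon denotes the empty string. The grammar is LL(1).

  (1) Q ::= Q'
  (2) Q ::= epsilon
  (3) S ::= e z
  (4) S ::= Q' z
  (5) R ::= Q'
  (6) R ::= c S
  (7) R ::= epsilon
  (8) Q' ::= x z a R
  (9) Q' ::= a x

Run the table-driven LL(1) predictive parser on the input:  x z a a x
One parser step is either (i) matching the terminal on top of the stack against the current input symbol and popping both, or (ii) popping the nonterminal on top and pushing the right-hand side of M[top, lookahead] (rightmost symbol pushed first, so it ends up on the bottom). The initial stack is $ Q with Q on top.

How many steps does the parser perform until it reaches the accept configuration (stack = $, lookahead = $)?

9

step 1: stack=$ Q  input=x z a a x $  — expand Q ::= Q'
step 2: stack=$ Q'  input=x z a a x $  — expand Q' ::= x z a R
step 3: stack=$ R a z x  input=x z a a x $  — match x
step 4: stack=$ R a z  input=z a a x $  — match z
step 5: stack=$ R a  input=a a x $  — match a
step 6: stack=$ R  input=a x $  — expand R ::= Q'
step 7: stack=$ Q'  input=a x $  — expand Q' ::= a x
step 8: stack=$ x a  input=a x $  — match a
step 9: stack=$ x  input=x $  — match x
Accept reached after 9 steps.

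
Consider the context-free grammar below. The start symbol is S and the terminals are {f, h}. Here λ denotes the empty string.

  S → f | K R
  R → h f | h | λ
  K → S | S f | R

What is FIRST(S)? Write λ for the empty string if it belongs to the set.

{λ, f, h}

FIRST(R): from R→h f we get {h}; from R→h we get {h}; from R→λ we get {λ}. So FIRST(R) = {λ, h}.
FIRST(S): from S→f we get {f}; from S→K R we get {λ, f, h}. So FIRST(S) = {λ, f, h}.
FIRST(K): from K→S we get {λ, f, h}; from K→S f we get {f, h}; from K→R we get {λ, h}. So FIRST(K) = {λ, f, h}.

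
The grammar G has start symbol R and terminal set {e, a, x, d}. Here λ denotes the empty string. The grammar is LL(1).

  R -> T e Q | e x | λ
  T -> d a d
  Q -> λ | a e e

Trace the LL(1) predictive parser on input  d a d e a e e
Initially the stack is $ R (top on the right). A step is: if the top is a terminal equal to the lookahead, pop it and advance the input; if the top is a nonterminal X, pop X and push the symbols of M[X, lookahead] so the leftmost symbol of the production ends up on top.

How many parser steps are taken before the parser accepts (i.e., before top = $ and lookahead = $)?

10

      Stack        Input            Action
   1  $ R          d a d e a e e $  expand R -> T e Q
   2  $ Q e T      d a d e a e e $  expand T -> d a d
   3  $ Q e d a d  d a d e a e e $  match d
   4  $ Q e d a    a d e a e e $    match a
   5  $ Q e d      d e a e e $      match d
   6  $ Q e        e a e e $        match e
   7  $ Q          a e e $          expand Q -> a e e
   8  $ e e a      a e e $          match a
   9  $ e e        e e $            match e
  10  $ e          e $              match e
Accept reached after 10 steps.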